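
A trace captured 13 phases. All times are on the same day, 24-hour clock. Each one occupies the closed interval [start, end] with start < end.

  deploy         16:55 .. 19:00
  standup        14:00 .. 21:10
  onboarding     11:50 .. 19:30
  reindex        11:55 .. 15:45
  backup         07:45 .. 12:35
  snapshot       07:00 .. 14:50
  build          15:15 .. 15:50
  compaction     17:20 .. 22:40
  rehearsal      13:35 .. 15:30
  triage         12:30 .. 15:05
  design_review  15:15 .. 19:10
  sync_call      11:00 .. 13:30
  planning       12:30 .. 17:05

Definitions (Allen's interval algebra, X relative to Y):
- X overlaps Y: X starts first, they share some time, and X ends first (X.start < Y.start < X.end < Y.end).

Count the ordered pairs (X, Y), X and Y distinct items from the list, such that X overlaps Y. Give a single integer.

Checking all 156 ordered pairs for relation 'overlaps'; matching pairs in alphabetical order:
(backup, onboarding): backup overlaps onboarding ✓
(backup, planning): backup overlaps planning ✓
(backup, reindex): backup overlaps reindex ✓
(backup, sync_call): backup overlaps sync_call ✓
(backup, triage): backup overlaps triage ✓
(deploy, compaction): deploy overlaps compaction ✓
(design_review, compaction): design_review overlaps compaction ✓
(onboarding, compaction): onboarding overlaps compaction ✓
(onboarding, standup): onboarding overlaps standup ✓
(planning, deploy): planning overlaps deploy ✓
(planning, design_review): planning overlaps design_review ✓
(planning, standup): planning overlaps standup ✓
(rehearsal, build): rehearsal overlaps build ✓
(rehearsal, design_review): rehearsal overlaps design_review ✓
(rehearsal, standup): rehearsal overlaps standup ✓
(reindex, build): reindex overlaps build ✓
(reindex, design_review): reindex overlaps design_review ✓
(reindex, planning): reindex overlaps planning ✓
(reindex, standup): reindex overlaps standup ✓
(snapshot, onboarding): snapshot overlaps onboarding ✓
(snapshot, planning): snapshot overlaps planning ✓
(snapshot, rehearsal): snapshot overlaps rehearsal ✓
(snapshot, reindex): snapshot overlaps reindex ✓
(snapshot, standup): snapshot overlaps standup ✓
... plus 8 further pairs not listed.
Count: 32.

32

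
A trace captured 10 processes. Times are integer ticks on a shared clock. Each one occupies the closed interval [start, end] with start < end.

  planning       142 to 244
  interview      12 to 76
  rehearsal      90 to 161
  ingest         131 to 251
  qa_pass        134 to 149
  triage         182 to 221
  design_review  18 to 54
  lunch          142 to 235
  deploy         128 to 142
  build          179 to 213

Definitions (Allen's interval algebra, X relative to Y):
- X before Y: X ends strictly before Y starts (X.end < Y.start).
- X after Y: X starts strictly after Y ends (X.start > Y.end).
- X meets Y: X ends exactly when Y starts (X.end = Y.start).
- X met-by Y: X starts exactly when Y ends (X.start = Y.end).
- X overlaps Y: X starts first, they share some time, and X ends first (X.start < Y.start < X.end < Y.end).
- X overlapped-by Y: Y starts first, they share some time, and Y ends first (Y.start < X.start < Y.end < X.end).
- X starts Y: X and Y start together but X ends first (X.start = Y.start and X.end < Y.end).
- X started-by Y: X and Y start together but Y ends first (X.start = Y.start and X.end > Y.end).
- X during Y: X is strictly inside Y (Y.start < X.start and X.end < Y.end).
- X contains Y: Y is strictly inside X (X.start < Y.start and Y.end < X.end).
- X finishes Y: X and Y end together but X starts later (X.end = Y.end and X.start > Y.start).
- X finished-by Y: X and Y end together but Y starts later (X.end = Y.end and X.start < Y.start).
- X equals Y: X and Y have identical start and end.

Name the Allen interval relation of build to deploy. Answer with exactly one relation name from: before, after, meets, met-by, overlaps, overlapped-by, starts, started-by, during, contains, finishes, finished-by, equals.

after

build = [179, 213]; deploy = [128, 142].
Compare endpoints: build.start > deploy.start, build.start > deploy.end, build.end > deploy.start, build.end > deploy.end.
That pattern is 'after'.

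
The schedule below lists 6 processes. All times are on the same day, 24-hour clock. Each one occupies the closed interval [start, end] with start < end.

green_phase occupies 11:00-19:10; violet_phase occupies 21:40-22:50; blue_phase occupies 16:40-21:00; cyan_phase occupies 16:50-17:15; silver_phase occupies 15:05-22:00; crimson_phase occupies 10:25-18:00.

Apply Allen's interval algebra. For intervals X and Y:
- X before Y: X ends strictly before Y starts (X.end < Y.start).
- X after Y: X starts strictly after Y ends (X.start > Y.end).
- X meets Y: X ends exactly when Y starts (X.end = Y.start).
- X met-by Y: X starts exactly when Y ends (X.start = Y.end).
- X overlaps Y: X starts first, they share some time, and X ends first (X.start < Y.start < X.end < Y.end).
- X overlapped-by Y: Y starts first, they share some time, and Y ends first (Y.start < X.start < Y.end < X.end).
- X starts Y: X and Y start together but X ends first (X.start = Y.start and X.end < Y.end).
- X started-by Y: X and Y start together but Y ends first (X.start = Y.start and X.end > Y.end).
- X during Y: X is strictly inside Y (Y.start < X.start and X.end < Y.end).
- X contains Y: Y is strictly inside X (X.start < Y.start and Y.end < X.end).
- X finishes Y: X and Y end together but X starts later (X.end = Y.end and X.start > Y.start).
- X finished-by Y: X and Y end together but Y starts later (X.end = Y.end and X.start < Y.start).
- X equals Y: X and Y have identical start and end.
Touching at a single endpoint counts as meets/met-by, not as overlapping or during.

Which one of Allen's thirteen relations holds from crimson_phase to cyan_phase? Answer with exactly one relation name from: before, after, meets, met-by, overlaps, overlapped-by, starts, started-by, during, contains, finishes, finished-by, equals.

crimson_phase = [10:25, 18:00]; cyan_phase = [16:50, 17:15].
Compare endpoints: crimson_phase.start < cyan_phase.start, crimson_phase.start < cyan_phase.end, crimson_phase.end > cyan_phase.start, crimson_phase.end > cyan_phase.end.
That pattern is 'contains'.

contains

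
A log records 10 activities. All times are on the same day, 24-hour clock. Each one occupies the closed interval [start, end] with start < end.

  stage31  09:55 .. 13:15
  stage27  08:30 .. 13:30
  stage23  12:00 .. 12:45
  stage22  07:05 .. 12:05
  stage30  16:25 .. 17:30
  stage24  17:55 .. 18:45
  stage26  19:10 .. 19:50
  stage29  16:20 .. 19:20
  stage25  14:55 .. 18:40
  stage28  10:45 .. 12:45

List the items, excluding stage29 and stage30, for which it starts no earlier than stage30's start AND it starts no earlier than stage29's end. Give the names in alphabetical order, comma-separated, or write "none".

none

Conditions: its start is no earlier than stage30's start (X.start >= 16:25) AND its start is no earlier than stage29's end (X.start >= 19:20).
stage22: start 07:05 >= 16:25? ✗; start 07:05 >= 19:20? ✗ → no.
stage23: start 12:00 >= 16:25? ✗; start 12:00 >= 19:20? ✗ → no.
stage24: start 17:55 >= 16:25? ✓; start 17:55 >= 19:20? ✗ → no.
stage25: start 14:55 >= 16:25? ✗; start 14:55 >= 19:20? ✗ → no.
stage26: start 19:10 >= 16:25? ✓; start 19:10 >= 19:20? ✗ → no.
stage27: start 08:30 >= 16:25? ✗; start 08:30 >= 19:20? ✗ → no.
stage28: start 10:45 >= 16:25? ✗; start 10:45 >= 19:20? ✗ → no.
stage31: start 09:55 >= 16:25? ✗; start 09:55 >= 19:20? ✗ → no.
Result: none.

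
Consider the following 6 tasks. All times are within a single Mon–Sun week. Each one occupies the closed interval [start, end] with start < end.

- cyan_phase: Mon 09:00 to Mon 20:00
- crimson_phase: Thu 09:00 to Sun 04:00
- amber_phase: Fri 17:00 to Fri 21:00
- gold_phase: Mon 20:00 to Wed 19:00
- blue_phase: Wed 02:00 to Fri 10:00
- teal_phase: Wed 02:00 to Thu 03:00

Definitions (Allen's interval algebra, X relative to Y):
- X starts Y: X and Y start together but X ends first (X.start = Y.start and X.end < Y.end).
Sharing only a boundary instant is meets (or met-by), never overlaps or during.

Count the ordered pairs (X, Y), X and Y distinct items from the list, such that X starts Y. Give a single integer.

1

Checking all 30 ordered pairs for relation 'starts'; matching pairs in alphabetical order:
(teal_phase, blue_phase): teal_phase starts blue_phase ✓
Count: 1.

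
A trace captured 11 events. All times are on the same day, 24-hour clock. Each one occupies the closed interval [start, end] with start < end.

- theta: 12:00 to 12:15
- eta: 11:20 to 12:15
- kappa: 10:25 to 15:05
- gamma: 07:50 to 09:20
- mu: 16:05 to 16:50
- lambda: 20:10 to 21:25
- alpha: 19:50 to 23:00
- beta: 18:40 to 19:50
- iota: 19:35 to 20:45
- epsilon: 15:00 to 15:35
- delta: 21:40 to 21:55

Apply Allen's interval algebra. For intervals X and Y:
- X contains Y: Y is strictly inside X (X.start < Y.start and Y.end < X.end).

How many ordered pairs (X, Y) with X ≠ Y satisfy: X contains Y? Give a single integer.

4

Checking all 110 ordered pairs for relation 'contains'; matching pairs in alphabetical order:
(alpha, delta): alpha contains delta ✓
(alpha, lambda): alpha contains lambda ✓
(kappa, eta): kappa contains eta ✓
(kappa, theta): kappa contains theta ✓
Count: 4.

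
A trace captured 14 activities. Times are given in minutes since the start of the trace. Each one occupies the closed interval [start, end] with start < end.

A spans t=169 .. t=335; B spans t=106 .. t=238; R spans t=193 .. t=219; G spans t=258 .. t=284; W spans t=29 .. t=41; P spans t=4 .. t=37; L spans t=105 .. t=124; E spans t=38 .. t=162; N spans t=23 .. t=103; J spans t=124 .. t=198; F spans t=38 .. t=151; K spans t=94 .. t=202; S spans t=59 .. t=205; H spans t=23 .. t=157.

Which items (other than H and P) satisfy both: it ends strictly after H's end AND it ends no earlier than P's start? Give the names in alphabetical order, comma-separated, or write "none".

Conditions: its end is strictly after H's end (X.end > t=157) AND its end is no earlier than P's start (X.end >= t=4).
A: end t=335 > t=157? ✓; end t=335 >= t=4? ✓ → yes.
B: end t=238 > t=157? ✓; end t=238 >= t=4? ✓ → yes.
E: end t=162 > t=157? ✓; end t=162 >= t=4? ✓ → yes.
F: end t=151 > t=157? ✗; end t=151 >= t=4? ✓ → no.
G: end t=284 > t=157? ✓; end t=284 >= t=4? ✓ → yes.
J: end t=198 > t=157? ✓; end t=198 >= t=4? ✓ → yes.
K: end t=202 > t=157? ✓; end t=202 >= t=4? ✓ → yes.
L: end t=124 > t=157? ✗; end t=124 >= t=4? ✓ → no.
N: end t=103 > t=157? ✗; end t=103 >= t=4? ✓ → no.
R: end t=219 > t=157? ✓; end t=219 >= t=4? ✓ → yes.
S: end t=205 > t=157? ✓; end t=205 >= t=4? ✓ → yes.
W: end t=41 > t=157? ✗; end t=41 >= t=4? ✓ → no.
Result: A, B, E, G, J, K, R, S.

A, B, E, G, J, K, R, S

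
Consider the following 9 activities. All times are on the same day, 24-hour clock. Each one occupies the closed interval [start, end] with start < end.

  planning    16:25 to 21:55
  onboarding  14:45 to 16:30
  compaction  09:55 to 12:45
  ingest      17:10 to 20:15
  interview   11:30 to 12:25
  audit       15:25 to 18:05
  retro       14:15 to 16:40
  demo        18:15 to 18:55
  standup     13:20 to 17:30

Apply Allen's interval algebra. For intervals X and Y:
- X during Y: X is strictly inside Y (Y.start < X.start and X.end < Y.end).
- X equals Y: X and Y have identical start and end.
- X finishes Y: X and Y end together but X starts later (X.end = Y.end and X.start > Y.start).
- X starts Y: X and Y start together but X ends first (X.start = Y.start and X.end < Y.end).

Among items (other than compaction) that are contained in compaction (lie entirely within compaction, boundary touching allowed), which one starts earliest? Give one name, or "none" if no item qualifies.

interview

Target compaction = [09:55, 12:45].
audit [15:25, 18:05] → after → excluded.
demo [18:15, 18:55] → after → excluded.
ingest [17:10, 20:15] → after → excluded.
interview [11:30, 12:25] → during → candidate.
onboarding [14:45, 16:30] → after → excluded.
planning [16:25, 21:55] → after → excluded.
retro [14:15, 16:40] → after → excluded.
standup [13:20, 17:30] → after → excluded.
Among candidates, earliest start is 11:30 → interview.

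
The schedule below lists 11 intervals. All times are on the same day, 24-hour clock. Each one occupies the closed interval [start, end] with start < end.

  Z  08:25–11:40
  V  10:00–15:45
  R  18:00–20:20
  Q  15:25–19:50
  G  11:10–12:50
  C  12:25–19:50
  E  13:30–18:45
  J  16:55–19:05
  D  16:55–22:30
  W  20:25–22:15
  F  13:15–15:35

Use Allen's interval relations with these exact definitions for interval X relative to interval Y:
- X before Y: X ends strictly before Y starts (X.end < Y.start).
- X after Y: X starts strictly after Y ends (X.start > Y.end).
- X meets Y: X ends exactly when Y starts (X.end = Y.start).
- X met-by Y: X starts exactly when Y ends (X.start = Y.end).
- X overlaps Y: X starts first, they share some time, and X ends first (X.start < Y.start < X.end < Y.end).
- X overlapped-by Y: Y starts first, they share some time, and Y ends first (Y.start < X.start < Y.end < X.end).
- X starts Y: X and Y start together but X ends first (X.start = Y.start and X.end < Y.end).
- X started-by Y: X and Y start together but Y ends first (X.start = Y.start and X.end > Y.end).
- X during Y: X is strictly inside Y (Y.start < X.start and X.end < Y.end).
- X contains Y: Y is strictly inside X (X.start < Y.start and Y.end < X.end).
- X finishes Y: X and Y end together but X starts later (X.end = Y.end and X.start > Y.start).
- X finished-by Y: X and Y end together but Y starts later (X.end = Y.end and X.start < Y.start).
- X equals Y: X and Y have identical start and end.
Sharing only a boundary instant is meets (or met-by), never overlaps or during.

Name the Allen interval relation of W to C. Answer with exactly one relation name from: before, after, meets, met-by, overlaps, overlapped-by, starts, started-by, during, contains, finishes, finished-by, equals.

after

W = [20:25, 22:15]; C = [12:25, 19:50].
Compare endpoints: W.start > C.start, W.start > C.end, W.end > C.start, W.end > C.end.
That pattern is 'after'.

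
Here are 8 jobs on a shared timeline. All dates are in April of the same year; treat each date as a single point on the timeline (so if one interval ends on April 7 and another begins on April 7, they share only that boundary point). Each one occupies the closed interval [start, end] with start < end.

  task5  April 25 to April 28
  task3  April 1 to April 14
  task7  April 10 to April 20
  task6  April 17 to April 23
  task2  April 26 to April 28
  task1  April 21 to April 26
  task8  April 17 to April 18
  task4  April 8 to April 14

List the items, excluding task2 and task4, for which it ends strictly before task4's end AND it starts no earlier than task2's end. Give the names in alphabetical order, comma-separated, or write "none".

Conditions: its end is strictly before task4's end (X.end < April 14) AND its start is no earlier than task2's end (X.start >= April 28).
task1: end April 26 < April 14? ✗; start April 21 >= April 28? ✗ → no.
task3: end April 14 < April 14? ✗; start April 1 >= April 28? ✗ → no.
task5: end April 28 < April 14? ✗; start April 25 >= April 28? ✗ → no.
task6: end April 23 < April 14? ✗; start April 17 >= April 28? ✗ → no.
task7: end April 20 < April 14? ✗; start April 10 >= April 28? ✗ → no.
task8: end April 18 < April 14? ✗; start April 17 >= April 28? ✗ → no.
Result: none.

none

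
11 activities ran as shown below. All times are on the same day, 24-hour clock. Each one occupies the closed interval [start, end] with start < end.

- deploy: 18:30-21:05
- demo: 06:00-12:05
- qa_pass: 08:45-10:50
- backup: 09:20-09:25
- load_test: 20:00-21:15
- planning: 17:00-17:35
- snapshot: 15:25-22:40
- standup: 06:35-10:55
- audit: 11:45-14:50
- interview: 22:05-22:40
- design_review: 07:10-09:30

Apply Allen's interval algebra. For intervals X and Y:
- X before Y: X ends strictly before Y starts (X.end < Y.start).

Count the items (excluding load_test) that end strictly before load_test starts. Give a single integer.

Target load_test = [20:00, 21:15].
audit [11:45, 14:50] → before → counts.
backup [09:20, 09:25] → before → counts.
demo [06:00, 12:05] → before → counts.
deploy [18:30, 21:05] → overlaps → no.
design_review [07:10, 09:30] → before → counts.
interview [22:05, 22:40] → after → no.
planning [17:00, 17:35] → before → counts.
qa_pass [08:45, 10:50] → before → counts.
snapshot [15:25, 22:40] → contains → no.
standup [06:35, 10:55] → before → counts.
Total: 7.

7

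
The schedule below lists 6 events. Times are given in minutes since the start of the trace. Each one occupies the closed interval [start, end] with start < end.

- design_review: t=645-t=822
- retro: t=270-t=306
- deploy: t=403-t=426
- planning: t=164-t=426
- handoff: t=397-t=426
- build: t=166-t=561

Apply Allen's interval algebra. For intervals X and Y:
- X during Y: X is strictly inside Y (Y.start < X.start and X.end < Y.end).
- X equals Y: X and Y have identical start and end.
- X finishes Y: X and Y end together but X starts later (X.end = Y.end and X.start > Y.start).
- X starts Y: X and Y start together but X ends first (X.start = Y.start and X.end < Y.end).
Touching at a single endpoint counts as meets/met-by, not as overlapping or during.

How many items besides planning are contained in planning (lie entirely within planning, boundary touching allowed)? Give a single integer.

3

Target planning = [t=164, t=426].
build [t=166, t=561] → overlapped-by → no.
deploy [t=403, t=426] → finishes → counts.
design_review [t=645, t=822] → after → no.
handoff [t=397, t=426] → finishes → counts.
retro [t=270, t=306] → during → counts.
Total: 3.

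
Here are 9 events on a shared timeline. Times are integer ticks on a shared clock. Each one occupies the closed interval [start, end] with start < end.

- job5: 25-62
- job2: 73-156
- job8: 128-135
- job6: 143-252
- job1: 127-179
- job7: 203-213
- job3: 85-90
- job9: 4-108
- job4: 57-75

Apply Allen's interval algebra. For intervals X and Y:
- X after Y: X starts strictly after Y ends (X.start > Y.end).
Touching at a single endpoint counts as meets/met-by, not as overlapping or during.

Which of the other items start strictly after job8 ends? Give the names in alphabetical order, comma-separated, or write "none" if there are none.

job6, job7

Target job8 = [128, 135].
job1 [127, 179] → contains → no.
job2 [73, 156] → contains → no.
job3 [85, 90] → before → no.
job4 [57, 75] → before → no.
job5 [25, 62] → before → no.
job6 [143, 252] → after → yes.
job7 [203, 213] → after → yes.
job9 [4, 108] → before → no.
Result: job6, job7.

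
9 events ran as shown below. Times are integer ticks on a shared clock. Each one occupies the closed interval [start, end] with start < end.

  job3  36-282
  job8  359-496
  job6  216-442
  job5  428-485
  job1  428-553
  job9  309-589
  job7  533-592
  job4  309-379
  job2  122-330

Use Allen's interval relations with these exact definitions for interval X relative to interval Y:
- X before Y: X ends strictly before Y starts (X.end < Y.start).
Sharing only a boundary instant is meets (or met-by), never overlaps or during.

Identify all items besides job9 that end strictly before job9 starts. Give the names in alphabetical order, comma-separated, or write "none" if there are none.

job3

Target job9 = [309, 589].
job1 [428, 553] → during → no.
job2 [122, 330] → overlaps → no.
job3 [36, 282] → before → yes.
job4 [309, 379] → starts → no.
job5 [428, 485] → during → no.
job6 [216, 442] → overlaps → no.
job7 [533, 592] → overlapped-by → no.
job8 [359, 496] → during → no.
Result: job3.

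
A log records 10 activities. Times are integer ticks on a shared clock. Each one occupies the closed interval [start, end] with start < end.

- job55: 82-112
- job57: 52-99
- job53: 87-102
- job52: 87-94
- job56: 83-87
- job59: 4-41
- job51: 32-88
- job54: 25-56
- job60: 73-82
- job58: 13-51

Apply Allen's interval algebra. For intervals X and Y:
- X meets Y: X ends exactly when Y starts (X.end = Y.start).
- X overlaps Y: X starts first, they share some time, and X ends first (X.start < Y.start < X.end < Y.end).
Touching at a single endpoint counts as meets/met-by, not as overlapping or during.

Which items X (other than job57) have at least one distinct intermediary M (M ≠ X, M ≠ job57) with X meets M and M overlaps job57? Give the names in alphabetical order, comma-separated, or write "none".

Target job57 = [52, 99].
Intermediaries M with M overlaps job57: job51, job54.
Via job51 — items with X meets job51: none.
Via job54 — items with X meets job54: none.
Union: none.

none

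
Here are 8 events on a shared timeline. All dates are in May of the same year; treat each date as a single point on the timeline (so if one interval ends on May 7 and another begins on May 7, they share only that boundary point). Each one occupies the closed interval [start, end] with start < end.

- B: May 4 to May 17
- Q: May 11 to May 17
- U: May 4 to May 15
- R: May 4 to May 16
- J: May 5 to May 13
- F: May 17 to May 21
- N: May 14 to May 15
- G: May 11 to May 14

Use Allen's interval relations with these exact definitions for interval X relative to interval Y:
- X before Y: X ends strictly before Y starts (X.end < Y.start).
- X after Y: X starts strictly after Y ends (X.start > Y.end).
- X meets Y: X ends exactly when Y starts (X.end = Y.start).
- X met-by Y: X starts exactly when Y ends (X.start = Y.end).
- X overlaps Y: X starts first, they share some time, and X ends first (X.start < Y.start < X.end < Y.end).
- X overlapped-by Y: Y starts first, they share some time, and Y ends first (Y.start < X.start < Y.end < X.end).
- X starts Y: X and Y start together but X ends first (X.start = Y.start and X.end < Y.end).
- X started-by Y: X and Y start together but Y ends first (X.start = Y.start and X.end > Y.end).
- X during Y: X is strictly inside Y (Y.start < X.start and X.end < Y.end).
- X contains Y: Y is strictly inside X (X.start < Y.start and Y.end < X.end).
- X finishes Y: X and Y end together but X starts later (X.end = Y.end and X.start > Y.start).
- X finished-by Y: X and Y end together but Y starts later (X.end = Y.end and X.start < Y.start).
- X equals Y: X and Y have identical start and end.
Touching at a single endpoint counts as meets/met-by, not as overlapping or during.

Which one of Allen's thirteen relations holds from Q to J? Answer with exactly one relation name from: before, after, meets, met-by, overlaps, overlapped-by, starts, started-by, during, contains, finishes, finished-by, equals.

overlapped-by

Q = [May 11, May 17]; J = [May 5, May 13].
Compare endpoints: Q.start > J.start, Q.start < J.end, Q.end > J.start, Q.end > J.end.
That pattern is 'overlapped-by'.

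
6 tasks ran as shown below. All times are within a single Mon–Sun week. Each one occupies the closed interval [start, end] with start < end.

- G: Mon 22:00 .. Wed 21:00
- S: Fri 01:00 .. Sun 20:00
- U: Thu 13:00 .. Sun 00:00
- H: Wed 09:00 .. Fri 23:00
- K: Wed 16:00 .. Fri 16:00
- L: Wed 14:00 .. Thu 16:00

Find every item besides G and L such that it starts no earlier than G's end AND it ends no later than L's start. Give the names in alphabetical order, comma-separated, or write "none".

Conditions: its start is no earlier than G's end (X.start >= Wed 21:00) AND its end is no later than L's start (X.end <= Wed 14:00).
H: start Wed 09:00 >= Wed 21:00? ✗; end Fri 23:00 <= Wed 14:00? ✗ → no.
K: start Wed 16:00 >= Wed 21:00? ✗; end Fri 16:00 <= Wed 14:00? ✗ → no.
S: start Fri 01:00 >= Wed 21:00? ✓; end Sun 20:00 <= Wed 14:00? ✗ → no.
U: start Thu 13:00 >= Wed 21:00? ✓; end Sun 00:00 <= Wed 14:00? ✗ → no.
Result: none.

none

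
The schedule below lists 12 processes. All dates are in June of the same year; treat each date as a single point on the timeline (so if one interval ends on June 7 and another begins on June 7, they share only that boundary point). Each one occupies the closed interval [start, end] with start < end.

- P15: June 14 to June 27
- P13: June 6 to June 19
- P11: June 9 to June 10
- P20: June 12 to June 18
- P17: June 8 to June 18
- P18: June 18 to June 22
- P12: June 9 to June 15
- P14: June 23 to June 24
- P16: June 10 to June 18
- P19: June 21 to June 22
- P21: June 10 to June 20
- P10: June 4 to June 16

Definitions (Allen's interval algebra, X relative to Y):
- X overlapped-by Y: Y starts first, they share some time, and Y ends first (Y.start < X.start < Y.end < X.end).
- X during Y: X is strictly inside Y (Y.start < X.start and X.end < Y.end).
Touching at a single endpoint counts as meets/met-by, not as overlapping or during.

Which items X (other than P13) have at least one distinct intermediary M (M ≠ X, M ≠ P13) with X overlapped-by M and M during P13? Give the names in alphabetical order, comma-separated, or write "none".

P15, P16, P20, P21

Target P13 = [June 6, June 19].
Intermediaries M with M during P13: P11, P12, P16, P17, P20.
Via P11 — items with X overlapped-by P11: none.
Via P12 — items with X overlapped-by P12: P15, P16, P20, P21.
Via P16 — items with X overlapped-by P16: P15.
Via P17 — items with X overlapped-by P17: P15, P21.
Via P20 — items with X overlapped-by P20: P15.
Union: P15, P16, P20, P21.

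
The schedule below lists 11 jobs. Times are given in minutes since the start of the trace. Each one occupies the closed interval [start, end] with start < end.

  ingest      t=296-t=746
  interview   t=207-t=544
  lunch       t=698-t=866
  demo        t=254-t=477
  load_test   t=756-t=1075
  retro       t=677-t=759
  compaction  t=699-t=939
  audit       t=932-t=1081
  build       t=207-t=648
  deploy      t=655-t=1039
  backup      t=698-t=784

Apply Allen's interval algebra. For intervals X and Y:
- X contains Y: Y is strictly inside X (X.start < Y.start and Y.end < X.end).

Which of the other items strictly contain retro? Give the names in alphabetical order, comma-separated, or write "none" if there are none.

deploy

Target retro = [t=677, t=759].
audit [t=932, t=1081] → after → no.
backup [t=698, t=784] → overlapped-by → no.
build [t=207, t=648] → before → no.
compaction [t=699, t=939] → overlapped-by → no.
demo [t=254, t=477] → before → no.
deploy [t=655, t=1039] → contains → yes.
ingest [t=296, t=746] → overlaps → no.
interview [t=207, t=544] → before → no.
load_test [t=756, t=1075] → overlapped-by → no.
lunch [t=698, t=866] → overlapped-by → no.
Result: deploy.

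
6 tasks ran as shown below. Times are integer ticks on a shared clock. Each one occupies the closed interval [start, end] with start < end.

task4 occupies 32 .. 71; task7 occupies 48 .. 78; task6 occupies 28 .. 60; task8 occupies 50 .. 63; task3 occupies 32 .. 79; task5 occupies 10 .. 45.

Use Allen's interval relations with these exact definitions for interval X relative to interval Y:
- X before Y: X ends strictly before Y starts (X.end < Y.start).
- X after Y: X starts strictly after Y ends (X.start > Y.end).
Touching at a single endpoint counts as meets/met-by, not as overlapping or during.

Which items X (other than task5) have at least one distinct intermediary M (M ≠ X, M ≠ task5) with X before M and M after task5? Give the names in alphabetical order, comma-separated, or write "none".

none

Target task5 = [10, 45].
Intermediaries M with M after task5: task7, task8.
Via task7 — items with X before task7: none.
Via task8 — items with X before task8: none.
Union: none.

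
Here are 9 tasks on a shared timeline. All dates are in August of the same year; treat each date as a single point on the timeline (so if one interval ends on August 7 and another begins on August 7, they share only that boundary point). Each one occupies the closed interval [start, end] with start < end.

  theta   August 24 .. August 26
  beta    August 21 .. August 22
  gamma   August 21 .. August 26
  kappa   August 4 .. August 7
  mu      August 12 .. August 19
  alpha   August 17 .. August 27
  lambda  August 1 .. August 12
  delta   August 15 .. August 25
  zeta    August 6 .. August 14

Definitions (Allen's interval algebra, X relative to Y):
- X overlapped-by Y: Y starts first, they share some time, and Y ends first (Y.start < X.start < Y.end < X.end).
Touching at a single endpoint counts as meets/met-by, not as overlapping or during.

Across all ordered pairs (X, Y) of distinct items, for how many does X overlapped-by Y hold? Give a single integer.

8

Checking all 72 ordered pairs for relation 'overlapped-by'; matching pairs in alphabetical order:
(alpha, delta): alpha overlapped-by delta ✓
(alpha, mu): alpha overlapped-by mu ✓
(delta, mu): delta overlapped-by mu ✓
(gamma, delta): gamma overlapped-by delta ✓
(mu, zeta): mu overlapped-by zeta ✓
(theta, delta): theta overlapped-by delta ✓
(zeta, kappa): zeta overlapped-by kappa ✓
(zeta, lambda): zeta overlapped-by lambda ✓
Count: 8.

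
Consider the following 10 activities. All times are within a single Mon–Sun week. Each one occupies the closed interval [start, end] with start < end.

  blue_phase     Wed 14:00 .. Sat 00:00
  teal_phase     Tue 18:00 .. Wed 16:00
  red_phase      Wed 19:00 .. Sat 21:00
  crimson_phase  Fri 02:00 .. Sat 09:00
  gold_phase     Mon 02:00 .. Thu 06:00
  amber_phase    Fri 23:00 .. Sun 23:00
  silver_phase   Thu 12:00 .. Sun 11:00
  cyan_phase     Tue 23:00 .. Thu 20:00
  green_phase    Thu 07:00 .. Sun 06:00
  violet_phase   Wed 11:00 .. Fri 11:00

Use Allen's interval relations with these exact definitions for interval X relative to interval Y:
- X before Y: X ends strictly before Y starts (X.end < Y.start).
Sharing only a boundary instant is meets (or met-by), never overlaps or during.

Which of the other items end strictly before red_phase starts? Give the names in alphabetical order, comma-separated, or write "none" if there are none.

teal_phase

Target red_phase = [Wed 19:00, Sat 21:00].
amber_phase [Fri 23:00, Sun 23:00] → overlapped-by → no.
blue_phase [Wed 14:00, Sat 00:00] → overlaps → no.
crimson_phase [Fri 02:00, Sat 09:00] → during → no.
cyan_phase [Tue 23:00, Thu 20:00] → overlaps → no.
gold_phase [Mon 02:00, Thu 06:00] → overlaps → no.
green_phase [Thu 07:00, Sun 06:00] → overlapped-by → no.
silver_phase [Thu 12:00, Sun 11:00] → overlapped-by → no.
teal_phase [Tue 18:00, Wed 16:00] → before → yes.
violet_phase [Wed 11:00, Fri 11:00] → overlaps → no.
Result: teal_phase.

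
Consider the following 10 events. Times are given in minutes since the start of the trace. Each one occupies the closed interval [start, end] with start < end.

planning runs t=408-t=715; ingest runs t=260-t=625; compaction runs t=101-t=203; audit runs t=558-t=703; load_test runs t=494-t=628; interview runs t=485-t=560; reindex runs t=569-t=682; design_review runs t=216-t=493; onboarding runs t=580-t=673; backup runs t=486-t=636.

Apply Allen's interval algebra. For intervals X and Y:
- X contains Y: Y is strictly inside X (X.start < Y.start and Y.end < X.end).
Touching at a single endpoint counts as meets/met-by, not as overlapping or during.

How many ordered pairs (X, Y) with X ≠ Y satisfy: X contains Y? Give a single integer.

11

Checking all 90 ordered pairs for relation 'contains'; matching pairs in alphabetical order:
(audit, onboarding): audit contains onboarding ✓
(audit, reindex): audit contains reindex ✓
(backup, load_test): backup contains load_test ✓
(ingest, interview): ingest contains interview ✓
(planning, audit): planning contains audit ✓
(planning, backup): planning contains backup ✓
(planning, interview): planning contains interview ✓
(planning, load_test): planning contains load_test ✓
(planning, onboarding): planning contains onboarding ✓
(planning, reindex): planning contains reindex ✓
(reindex, onboarding): reindex contains onboarding ✓
Count: 11.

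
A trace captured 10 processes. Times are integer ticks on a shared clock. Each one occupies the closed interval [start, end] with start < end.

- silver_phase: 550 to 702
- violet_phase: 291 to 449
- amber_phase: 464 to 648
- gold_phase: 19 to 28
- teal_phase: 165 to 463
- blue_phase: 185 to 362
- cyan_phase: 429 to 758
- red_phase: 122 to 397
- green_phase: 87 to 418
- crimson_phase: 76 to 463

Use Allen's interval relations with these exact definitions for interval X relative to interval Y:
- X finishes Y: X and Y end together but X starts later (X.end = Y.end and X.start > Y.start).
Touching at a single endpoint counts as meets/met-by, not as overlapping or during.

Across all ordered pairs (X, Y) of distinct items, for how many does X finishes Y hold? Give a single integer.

1

Checking all 90 ordered pairs for relation 'finishes'; matching pairs in alphabetical order:
(teal_phase, crimson_phase): teal_phase finishes crimson_phase ✓
Count: 1.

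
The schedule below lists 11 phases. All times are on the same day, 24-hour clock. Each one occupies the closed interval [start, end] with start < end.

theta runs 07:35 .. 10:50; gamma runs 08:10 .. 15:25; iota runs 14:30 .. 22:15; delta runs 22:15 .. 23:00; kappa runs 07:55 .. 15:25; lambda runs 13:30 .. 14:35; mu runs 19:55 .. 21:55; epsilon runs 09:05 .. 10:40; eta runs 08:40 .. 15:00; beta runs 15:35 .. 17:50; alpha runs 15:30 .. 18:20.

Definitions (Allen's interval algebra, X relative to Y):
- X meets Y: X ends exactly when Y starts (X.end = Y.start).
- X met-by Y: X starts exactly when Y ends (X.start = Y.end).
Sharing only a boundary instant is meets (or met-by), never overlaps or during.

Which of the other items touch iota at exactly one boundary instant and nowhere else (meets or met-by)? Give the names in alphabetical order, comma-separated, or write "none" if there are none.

delta

Target iota = [14:30, 22:15].
alpha [15:30, 18:20] → during → no.
beta [15:35, 17:50] → during → no.
delta [22:15, 23:00] → met-by → yes.
epsilon [09:05, 10:40] → before → no.
eta [08:40, 15:00] → overlaps → no.
gamma [08:10, 15:25] → overlaps → no.
kappa [07:55, 15:25] → overlaps → no.
lambda [13:30, 14:35] → overlaps → no.
mu [19:55, 21:55] → during → no.
theta [07:35, 10:50] → before → no.
Result: delta.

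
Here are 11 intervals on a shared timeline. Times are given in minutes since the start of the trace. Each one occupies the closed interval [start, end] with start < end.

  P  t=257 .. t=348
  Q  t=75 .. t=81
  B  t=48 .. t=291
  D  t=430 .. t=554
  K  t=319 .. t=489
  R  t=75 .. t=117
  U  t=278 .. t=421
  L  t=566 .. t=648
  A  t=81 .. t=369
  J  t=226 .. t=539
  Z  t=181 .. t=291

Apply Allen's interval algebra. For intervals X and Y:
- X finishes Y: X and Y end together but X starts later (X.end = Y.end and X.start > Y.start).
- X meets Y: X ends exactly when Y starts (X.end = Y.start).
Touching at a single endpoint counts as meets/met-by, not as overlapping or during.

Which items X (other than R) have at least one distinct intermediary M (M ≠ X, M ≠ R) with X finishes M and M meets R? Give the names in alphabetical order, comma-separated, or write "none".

none

Target R = [t=75, t=117].
Intermediaries M with M meets R: none.
Union: none.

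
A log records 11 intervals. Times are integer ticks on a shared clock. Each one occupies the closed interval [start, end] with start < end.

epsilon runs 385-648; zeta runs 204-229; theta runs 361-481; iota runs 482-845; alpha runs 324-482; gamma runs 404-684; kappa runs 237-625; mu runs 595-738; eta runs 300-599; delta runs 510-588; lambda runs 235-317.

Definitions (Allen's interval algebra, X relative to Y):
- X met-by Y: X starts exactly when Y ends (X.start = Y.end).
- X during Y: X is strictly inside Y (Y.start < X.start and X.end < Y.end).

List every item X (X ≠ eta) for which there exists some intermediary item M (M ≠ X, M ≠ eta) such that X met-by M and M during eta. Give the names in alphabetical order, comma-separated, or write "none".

iota

Target eta = [300, 599].
Intermediaries M with M during eta: alpha, delta, theta.
Via alpha — items with X met-by alpha: iota.
Via delta — items with X met-by delta: none.
Via theta — items with X met-by theta: none.
Union: iota.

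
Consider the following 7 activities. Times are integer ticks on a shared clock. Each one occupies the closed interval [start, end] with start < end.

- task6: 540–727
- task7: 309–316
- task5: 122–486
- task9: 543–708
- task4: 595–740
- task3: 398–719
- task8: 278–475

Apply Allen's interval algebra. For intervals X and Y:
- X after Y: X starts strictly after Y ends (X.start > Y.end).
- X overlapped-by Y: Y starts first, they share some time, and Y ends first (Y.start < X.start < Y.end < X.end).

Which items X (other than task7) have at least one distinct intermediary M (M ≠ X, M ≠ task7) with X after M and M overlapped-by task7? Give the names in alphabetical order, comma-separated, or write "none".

Target task7 = [309, 316].
Intermediaries M with M overlapped-by task7: none.
Union: none.

none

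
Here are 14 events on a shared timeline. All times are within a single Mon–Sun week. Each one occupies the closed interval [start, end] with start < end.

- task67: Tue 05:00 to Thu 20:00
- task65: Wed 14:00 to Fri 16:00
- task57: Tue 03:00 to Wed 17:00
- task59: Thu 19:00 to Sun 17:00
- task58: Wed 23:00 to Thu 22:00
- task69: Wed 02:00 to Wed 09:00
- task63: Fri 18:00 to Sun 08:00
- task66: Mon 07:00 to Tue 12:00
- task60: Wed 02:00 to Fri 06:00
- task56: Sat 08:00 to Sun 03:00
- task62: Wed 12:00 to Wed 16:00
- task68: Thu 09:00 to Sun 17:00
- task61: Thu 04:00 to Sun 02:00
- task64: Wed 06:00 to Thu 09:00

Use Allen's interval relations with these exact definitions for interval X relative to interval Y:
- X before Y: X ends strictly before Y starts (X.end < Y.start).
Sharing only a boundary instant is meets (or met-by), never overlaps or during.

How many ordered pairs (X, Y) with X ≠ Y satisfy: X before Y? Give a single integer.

Checking all 182 ordered pairs for relation 'before'; matching pairs in alphabetical order:
(task57, task56): task57 before task56 ✓
(task57, task58): task57 before task58 ✓
(task57, task59): task57 before task59 ✓
(task57, task61): task57 before task61 ✓
(task57, task63): task57 before task63 ✓
(task57, task68): task57 before task68 ✓
(task58, task56): task58 before task56 ✓
(task58, task63): task58 before task63 ✓
(task60, task56): task60 before task56 ✓
(task60, task63): task60 before task63 ✓
(task62, task56): task62 before task56 ✓
(task62, task58): task62 before task58 ✓
(task62, task59): task62 before task59 ✓
(task62, task61): task62 before task61 ✓
(task62, task63): task62 before task63 ✓
(task62, task68): task62 before task68 ✓
(task64, task56): task64 before task56 ✓
(task64, task59): task64 before task59 ✓
(task64, task63): task64 before task63 ✓
(task65, task56): task65 before task56 ✓
(task65, task63): task65 before task63 ✓
(task66, task56): task66 before task56 ✓
(task66, task58): task66 before task58 ✓
(task66, task59): task66 before task59 ✓
... plus 18 further pairs not listed.
Count: 42.

42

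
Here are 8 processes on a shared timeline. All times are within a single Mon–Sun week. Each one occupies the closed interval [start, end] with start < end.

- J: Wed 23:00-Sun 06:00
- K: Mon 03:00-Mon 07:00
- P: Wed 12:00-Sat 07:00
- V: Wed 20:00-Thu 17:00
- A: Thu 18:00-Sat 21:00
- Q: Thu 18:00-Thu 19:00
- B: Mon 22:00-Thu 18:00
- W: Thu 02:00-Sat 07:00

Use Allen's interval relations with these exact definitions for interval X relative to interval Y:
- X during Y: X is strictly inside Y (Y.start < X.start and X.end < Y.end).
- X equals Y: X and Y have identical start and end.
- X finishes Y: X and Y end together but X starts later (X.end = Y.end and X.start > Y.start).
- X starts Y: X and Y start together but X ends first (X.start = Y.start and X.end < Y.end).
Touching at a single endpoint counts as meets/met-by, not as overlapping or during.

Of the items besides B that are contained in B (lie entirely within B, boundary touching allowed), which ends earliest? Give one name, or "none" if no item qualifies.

V

Target B = [Mon 22:00, Thu 18:00].
A [Thu 18:00, Sat 21:00] → met-by → excluded.
J [Wed 23:00, Sun 06:00] → overlapped-by → excluded.
K [Mon 03:00, Mon 07:00] → before → excluded.
P [Wed 12:00, Sat 07:00] → overlapped-by → excluded.
Q [Thu 18:00, Thu 19:00] → met-by → excluded.
V [Wed 20:00, Thu 17:00] → during → candidate.
W [Thu 02:00, Sat 07:00] → overlapped-by → excluded.
Among candidates, earliest end is Thu 17:00 → V.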